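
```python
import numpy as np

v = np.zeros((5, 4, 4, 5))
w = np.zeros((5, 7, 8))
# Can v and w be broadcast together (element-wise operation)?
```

No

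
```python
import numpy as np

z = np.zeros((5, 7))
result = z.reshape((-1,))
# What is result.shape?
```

(35,)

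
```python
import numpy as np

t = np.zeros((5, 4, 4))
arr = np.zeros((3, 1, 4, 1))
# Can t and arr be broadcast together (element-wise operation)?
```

Yes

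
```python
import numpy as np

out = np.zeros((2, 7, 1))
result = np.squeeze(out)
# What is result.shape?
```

(2, 7)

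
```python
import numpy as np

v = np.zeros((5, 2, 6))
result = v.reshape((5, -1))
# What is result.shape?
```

(5, 12)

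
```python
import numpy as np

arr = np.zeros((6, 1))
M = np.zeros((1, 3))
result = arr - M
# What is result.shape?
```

(6, 3)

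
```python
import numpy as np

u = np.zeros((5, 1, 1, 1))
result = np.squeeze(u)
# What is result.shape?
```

(5,)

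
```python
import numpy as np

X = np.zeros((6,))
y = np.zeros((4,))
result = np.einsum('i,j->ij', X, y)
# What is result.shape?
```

(6, 4)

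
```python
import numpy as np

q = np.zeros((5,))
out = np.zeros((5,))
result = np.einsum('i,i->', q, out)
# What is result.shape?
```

()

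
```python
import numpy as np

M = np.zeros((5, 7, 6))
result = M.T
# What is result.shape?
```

(6, 7, 5)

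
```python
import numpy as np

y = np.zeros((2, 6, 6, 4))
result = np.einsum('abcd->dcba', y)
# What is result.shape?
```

(4, 6, 6, 2)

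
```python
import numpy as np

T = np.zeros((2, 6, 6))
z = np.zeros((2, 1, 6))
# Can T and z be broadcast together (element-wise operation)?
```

Yes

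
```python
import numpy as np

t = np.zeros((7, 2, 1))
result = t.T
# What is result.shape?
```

(1, 2, 7)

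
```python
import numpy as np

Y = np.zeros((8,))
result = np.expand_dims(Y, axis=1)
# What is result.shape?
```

(8, 1)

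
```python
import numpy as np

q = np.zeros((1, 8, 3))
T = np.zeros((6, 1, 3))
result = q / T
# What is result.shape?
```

(6, 8, 3)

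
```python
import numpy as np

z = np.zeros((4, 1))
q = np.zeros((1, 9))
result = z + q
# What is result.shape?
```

(4, 9)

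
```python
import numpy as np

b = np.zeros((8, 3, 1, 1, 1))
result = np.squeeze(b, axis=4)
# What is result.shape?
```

(8, 3, 1, 1)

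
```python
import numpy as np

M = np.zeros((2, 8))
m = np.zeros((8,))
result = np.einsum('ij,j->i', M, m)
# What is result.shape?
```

(2,)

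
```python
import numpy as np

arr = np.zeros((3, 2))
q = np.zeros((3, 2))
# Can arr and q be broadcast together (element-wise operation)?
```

Yes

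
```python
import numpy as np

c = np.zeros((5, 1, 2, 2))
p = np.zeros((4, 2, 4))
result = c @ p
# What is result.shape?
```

(5, 4, 2, 4)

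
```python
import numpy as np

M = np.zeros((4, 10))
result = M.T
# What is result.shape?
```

(10, 4)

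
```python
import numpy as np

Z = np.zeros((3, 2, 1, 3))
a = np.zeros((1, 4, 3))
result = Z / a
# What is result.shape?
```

(3, 2, 4, 3)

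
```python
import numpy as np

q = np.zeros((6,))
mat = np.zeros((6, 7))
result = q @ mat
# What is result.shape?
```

(7,)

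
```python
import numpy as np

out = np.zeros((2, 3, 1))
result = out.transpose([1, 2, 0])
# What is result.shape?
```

(3, 1, 2)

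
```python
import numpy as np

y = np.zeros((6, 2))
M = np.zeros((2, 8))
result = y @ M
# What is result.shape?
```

(6, 8)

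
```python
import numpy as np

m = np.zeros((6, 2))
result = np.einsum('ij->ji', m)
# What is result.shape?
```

(2, 6)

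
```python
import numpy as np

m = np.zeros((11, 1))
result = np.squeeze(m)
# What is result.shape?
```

(11,)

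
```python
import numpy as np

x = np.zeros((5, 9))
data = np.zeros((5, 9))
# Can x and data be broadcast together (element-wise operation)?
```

Yes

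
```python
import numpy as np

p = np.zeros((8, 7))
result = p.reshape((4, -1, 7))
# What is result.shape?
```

(4, 2, 7)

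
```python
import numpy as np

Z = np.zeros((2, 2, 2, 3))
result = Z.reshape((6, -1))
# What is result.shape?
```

(6, 4)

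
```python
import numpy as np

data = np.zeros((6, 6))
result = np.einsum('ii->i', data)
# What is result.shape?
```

(6,)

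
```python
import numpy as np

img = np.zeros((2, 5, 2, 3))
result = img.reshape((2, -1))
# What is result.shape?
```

(2, 30)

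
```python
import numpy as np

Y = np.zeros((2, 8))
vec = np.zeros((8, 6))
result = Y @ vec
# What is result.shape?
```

(2, 6)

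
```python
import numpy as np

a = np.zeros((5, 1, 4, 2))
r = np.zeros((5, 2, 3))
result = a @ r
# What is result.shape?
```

(5, 5, 4, 3)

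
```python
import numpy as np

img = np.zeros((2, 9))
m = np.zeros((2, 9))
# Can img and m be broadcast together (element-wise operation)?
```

Yes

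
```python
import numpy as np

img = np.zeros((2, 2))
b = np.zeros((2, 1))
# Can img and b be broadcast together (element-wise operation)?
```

Yes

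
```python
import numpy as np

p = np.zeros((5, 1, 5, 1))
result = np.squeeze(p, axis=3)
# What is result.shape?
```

(5, 1, 5)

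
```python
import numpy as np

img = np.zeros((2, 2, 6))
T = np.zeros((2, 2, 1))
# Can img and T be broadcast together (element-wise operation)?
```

Yes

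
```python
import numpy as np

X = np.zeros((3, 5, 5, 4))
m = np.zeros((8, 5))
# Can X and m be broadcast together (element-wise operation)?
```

No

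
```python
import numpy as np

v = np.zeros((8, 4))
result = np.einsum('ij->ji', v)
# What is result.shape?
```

(4, 8)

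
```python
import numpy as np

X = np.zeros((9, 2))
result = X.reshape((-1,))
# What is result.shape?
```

(18,)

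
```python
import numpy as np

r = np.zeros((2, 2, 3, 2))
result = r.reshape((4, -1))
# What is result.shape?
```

(4, 6)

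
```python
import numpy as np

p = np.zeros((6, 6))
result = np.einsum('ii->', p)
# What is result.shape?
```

()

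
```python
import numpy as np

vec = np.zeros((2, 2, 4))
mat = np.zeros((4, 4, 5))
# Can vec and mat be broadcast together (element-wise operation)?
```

No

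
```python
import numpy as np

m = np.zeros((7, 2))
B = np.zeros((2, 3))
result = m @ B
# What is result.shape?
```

(7, 3)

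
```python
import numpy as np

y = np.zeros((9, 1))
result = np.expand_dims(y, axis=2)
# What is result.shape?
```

(9, 1, 1)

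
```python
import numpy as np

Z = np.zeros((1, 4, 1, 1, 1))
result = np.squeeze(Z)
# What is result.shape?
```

(4,)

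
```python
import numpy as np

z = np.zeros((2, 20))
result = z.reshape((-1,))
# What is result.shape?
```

(40,)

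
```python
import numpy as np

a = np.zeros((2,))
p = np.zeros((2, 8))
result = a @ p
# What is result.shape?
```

(8,)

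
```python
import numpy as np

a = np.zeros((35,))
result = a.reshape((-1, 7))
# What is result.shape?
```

(5, 7)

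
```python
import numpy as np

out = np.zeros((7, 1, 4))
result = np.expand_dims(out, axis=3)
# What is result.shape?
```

(7, 1, 4, 1)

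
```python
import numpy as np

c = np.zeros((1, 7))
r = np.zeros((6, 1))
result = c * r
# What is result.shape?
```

(6, 7)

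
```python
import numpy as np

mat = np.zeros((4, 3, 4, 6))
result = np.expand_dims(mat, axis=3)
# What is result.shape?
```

(4, 3, 4, 1, 6)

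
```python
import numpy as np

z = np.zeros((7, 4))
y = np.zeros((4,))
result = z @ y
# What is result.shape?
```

(7,)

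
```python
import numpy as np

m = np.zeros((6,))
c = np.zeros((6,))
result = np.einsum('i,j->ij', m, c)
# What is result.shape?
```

(6, 6)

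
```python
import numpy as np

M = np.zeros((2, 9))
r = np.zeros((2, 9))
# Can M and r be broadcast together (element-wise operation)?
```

Yes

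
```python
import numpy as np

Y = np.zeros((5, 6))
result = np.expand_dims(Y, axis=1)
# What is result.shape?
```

(5, 1, 6)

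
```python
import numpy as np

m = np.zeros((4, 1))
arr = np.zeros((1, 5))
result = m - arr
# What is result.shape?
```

(4, 5)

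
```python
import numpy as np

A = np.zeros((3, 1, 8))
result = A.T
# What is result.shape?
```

(8, 1, 3)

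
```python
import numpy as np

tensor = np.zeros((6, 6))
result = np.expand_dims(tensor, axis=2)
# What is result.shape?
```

(6, 6, 1)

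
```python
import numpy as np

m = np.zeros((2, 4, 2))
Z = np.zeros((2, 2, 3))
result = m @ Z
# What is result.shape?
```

(2, 4, 3)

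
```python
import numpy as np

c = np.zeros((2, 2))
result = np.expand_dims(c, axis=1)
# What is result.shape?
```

(2, 1, 2)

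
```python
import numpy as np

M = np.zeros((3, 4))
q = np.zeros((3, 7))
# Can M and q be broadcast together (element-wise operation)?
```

No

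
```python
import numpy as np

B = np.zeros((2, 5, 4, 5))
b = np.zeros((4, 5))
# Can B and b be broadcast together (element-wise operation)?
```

Yes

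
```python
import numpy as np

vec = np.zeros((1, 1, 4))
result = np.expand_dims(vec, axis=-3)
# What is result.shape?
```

(1, 1, 1, 4)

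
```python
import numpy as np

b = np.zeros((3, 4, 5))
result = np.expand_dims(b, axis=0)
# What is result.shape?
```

(1, 3, 4, 5)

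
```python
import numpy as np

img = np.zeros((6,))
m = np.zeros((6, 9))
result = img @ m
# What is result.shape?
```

(9,)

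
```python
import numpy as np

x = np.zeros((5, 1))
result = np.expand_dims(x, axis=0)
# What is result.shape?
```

(1, 5, 1)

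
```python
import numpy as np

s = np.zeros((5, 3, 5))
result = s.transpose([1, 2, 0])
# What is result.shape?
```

(3, 5, 5)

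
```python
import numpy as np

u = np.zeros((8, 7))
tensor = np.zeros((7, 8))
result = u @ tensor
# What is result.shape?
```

(8, 8)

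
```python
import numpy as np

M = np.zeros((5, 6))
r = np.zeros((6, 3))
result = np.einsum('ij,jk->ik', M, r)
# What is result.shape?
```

(5, 3)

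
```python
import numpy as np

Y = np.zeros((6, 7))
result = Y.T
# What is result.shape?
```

(7, 6)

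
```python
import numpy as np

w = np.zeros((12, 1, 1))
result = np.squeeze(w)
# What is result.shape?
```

(12,)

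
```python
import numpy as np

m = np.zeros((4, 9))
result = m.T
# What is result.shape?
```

(9, 4)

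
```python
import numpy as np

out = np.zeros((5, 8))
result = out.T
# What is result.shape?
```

(8, 5)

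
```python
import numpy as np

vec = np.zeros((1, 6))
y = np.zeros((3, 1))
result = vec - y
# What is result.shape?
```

(3, 6)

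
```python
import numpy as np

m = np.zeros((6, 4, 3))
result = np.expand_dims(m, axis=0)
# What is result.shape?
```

(1, 6, 4, 3)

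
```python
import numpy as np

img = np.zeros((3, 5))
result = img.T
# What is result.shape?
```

(5, 3)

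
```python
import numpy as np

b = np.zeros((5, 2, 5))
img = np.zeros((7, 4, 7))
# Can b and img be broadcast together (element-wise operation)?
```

No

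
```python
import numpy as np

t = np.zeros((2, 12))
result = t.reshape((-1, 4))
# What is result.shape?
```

(6, 4)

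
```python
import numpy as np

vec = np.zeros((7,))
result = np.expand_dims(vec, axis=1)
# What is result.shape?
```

(7, 1)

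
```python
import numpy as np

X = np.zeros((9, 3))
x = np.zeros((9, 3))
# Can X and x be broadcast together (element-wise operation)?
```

Yes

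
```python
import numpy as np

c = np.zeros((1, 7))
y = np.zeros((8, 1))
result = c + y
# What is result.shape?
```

(8, 7)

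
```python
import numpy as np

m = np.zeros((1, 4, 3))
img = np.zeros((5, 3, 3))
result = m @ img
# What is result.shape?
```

(5, 4, 3)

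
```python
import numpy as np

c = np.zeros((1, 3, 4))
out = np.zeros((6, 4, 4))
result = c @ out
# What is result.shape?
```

(6, 3, 4)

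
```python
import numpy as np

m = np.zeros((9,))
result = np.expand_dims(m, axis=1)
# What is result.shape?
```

(9, 1)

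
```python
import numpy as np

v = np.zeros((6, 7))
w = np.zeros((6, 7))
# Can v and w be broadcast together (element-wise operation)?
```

Yes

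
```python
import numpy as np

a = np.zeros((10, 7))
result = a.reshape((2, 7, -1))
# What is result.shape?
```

(2, 7, 5)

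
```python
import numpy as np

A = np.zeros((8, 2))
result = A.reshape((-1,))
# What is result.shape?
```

(16,)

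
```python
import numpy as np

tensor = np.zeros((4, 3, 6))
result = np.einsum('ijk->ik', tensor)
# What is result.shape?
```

(4, 6)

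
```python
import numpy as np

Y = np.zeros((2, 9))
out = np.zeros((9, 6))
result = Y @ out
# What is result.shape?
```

(2, 6)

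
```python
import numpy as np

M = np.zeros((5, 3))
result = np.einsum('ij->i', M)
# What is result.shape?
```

(5,)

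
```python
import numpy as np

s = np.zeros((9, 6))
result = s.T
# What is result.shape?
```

(6, 9)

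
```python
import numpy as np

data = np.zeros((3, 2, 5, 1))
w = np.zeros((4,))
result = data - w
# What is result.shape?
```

(3, 2, 5, 4)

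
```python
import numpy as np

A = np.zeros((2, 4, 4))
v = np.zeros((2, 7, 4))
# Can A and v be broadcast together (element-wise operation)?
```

No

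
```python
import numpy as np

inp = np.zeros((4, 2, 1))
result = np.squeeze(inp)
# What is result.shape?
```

(4, 2)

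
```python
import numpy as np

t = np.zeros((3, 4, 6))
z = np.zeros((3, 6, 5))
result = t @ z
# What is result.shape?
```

(3, 4, 5)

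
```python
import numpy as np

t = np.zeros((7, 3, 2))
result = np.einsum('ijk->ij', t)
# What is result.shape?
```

(7, 3)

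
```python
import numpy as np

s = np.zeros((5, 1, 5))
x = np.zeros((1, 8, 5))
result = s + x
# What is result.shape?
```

(5, 8, 5)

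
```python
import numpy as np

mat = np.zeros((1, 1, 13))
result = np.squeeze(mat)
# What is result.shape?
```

(13,)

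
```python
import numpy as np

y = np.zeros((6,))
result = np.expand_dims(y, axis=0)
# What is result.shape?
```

(1, 6)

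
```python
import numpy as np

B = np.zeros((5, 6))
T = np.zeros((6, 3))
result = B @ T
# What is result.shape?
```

(5, 3)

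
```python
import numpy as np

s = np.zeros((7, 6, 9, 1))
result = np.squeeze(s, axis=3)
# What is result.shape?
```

(7, 6, 9)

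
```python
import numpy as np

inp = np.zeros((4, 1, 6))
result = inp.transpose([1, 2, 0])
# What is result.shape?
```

(1, 6, 4)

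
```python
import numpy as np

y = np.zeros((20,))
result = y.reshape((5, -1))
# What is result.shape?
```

(5, 4)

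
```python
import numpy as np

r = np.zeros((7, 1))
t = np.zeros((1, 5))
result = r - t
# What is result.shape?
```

(7, 5)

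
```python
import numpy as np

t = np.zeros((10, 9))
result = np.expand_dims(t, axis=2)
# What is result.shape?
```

(10, 9, 1)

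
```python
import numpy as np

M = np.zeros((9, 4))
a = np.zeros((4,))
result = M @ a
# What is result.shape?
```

(9,)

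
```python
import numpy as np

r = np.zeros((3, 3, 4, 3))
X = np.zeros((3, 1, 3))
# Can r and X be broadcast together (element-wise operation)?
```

Yes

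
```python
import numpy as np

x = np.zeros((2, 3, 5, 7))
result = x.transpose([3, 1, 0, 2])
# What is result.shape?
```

(7, 3, 2, 5)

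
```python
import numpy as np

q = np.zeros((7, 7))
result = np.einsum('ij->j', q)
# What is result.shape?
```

(7,)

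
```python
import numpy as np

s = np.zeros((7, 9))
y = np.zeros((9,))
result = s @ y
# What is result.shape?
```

(7,)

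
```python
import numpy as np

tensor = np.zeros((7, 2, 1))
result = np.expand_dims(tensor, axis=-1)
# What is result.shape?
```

(7, 2, 1, 1)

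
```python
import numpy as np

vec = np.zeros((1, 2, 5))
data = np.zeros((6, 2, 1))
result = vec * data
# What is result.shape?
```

(6, 2, 5)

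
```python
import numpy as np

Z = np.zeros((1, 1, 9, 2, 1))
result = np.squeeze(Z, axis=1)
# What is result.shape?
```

(1, 9, 2, 1)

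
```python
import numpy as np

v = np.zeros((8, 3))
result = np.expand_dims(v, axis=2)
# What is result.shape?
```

(8, 3, 1)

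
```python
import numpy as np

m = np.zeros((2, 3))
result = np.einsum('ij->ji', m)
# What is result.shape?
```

(3, 2)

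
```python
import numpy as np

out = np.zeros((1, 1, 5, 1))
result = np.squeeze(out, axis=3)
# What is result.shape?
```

(1, 1, 5)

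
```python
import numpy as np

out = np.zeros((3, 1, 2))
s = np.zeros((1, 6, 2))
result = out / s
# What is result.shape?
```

(3, 6, 2)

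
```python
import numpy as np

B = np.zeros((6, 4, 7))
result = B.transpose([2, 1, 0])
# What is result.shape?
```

(7, 4, 6)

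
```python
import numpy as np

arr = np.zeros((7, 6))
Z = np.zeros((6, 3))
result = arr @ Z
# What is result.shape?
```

(7, 3)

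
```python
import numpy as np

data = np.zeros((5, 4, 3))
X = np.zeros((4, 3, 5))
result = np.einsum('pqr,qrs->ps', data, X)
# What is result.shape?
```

(5, 5)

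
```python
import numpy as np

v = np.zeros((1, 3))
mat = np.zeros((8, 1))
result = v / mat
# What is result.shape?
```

(8, 3)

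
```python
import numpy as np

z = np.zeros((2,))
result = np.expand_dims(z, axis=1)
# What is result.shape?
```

(2, 1)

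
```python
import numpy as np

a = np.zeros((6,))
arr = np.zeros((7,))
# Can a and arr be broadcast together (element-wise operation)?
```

No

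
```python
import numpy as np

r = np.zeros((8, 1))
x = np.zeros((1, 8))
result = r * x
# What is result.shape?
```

(8, 8)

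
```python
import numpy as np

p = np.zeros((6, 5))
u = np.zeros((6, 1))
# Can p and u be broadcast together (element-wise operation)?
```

Yes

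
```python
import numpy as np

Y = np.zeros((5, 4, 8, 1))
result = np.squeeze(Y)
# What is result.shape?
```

(5, 4, 8)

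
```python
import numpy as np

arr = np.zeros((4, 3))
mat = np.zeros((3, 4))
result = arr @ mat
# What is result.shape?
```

(4, 4)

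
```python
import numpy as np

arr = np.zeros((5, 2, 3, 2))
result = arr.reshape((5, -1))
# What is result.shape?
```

(5, 12)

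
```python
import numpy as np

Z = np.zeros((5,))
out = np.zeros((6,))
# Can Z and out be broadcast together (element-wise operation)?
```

No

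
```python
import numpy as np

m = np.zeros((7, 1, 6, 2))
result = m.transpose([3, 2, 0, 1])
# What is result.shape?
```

(2, 6, 7, 1)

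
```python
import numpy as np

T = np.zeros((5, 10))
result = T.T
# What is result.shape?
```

(10, 5)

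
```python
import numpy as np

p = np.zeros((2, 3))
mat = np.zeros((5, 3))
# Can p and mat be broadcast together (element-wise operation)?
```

No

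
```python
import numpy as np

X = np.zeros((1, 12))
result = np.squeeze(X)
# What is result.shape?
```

(12,)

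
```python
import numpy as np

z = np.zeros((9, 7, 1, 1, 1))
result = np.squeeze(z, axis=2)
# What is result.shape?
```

(9, 7, 1, 1)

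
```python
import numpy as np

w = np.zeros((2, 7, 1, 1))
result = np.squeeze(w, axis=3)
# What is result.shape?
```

(2, 7, 1)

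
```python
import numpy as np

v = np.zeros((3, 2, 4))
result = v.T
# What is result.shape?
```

(4, 2, 3)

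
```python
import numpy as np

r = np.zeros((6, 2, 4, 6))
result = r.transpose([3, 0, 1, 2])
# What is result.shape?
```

(6, 6, 2, 4)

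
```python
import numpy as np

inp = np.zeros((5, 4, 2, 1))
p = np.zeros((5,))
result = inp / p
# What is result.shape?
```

(5, 4, 2, 5)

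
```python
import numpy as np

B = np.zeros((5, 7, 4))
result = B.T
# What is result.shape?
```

(4, 7, 5)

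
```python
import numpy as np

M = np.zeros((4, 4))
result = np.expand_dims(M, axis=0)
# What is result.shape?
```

(1, 4, 4)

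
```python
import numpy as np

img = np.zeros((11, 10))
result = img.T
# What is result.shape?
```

(10, 11)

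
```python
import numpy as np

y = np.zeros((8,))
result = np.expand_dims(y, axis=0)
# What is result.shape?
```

(1, 8)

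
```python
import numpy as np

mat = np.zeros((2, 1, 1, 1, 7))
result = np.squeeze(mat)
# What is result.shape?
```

(2, 7)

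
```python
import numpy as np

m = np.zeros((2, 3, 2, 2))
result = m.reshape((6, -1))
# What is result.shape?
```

(6, 4)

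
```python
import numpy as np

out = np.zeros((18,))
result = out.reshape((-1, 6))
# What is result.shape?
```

(3, 6)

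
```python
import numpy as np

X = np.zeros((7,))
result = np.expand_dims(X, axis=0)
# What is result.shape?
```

(1, 7)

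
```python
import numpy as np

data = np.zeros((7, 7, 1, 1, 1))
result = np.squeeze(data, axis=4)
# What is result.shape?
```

(7, 7, 1, 1)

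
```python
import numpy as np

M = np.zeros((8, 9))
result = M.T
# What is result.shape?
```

(9, 8)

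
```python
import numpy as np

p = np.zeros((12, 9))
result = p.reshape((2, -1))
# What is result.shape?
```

(2, 54)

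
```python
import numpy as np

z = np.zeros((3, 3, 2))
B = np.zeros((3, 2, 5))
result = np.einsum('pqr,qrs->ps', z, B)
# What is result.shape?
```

(3, 5)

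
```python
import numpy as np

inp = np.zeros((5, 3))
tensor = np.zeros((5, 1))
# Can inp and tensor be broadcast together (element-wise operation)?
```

Yes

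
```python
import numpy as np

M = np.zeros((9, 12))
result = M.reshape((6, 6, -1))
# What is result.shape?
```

(6, 6, 3)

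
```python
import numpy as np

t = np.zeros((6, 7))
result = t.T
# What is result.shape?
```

(7, 6)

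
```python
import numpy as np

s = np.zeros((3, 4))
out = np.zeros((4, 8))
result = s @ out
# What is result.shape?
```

(3, 8)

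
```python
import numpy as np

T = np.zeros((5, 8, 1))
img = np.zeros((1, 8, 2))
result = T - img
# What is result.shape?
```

(5, 8, 2)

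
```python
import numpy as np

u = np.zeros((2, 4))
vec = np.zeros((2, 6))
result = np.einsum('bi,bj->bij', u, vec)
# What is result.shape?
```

(2, 4, 6)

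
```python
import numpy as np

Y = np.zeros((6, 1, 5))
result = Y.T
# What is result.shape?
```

(5, 1, 6)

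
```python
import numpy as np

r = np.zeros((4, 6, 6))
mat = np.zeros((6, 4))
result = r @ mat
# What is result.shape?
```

(4, 6, 4)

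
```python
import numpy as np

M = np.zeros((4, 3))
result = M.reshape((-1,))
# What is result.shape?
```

(12,)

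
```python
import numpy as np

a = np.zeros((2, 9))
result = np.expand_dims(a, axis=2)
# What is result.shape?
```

(2, 9, 1)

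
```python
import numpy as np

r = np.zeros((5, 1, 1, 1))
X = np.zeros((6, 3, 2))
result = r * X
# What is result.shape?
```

(5, 6, 3, 2)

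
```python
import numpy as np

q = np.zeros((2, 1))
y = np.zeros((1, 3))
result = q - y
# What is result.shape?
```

(2, 3)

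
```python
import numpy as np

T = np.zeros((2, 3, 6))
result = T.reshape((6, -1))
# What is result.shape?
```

(6, 6)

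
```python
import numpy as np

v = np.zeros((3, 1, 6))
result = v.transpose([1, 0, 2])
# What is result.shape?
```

(1, 3, 6)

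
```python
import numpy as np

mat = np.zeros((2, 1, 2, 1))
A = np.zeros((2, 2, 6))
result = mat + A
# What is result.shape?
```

(2, 2, 2, 6)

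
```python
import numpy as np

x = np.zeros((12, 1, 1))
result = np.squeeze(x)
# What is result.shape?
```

(12,)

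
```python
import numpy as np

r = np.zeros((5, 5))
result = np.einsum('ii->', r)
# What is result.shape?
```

()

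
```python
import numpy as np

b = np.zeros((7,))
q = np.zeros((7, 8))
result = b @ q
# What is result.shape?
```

(8,)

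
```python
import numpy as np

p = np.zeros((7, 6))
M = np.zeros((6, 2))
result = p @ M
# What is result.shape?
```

(7, 2)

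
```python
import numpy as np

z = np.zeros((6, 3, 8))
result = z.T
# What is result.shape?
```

(8, 3, 6)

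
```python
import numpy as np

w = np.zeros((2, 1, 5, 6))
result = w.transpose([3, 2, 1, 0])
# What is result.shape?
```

(6, 5, 1, 2)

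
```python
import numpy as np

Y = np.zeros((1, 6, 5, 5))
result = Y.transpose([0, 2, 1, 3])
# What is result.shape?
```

(1, 5, 6, 5)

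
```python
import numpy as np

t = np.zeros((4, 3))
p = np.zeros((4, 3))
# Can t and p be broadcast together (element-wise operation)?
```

Yes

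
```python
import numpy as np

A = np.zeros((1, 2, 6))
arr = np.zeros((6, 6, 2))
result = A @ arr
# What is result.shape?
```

(6, 2, 2)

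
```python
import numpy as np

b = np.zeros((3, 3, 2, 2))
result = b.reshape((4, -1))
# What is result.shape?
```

(4, 9)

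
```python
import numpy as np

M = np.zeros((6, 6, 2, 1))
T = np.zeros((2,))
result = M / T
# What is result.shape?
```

(6, 6, 2, 2)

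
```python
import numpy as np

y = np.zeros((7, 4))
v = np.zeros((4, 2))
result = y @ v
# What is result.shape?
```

(7, 2)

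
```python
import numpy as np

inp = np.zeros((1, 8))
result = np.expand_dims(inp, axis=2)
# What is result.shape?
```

(1, 8, 1)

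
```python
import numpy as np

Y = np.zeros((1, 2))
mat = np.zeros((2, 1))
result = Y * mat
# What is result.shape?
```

(2, 2)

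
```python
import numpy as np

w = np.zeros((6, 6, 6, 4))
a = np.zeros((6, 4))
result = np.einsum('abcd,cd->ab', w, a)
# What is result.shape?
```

(6, 6)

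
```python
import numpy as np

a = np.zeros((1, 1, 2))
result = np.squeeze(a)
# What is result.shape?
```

(2,)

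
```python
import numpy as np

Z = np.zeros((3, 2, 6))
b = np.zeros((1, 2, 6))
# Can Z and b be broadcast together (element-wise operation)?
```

Yes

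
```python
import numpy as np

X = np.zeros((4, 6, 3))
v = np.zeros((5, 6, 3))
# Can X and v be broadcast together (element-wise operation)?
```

No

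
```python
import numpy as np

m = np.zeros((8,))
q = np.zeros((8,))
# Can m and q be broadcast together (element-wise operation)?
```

Yes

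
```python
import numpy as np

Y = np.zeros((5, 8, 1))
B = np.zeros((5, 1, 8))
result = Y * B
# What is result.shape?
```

(5, 8, 8)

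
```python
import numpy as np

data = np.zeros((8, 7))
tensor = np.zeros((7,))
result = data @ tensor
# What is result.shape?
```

(8,)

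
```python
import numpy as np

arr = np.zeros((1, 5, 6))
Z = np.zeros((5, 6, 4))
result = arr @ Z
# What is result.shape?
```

(5, 5, 4)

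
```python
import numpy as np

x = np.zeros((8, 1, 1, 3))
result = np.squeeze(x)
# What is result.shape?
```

(8, 3)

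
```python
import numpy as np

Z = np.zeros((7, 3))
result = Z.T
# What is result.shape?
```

(3, 7)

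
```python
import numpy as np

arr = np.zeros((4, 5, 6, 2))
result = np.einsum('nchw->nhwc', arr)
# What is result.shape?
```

(4, 6, 2, 5)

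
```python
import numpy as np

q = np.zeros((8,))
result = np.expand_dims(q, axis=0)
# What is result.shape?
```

(1, 8)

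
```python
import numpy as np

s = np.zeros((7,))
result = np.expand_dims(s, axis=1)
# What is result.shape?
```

(7, 1)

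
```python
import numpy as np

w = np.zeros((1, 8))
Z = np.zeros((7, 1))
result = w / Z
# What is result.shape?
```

(7, 8)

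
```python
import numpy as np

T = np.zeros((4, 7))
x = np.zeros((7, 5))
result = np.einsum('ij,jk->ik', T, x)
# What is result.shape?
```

(4, 5)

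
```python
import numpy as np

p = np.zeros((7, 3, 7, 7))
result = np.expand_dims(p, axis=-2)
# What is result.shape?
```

(7, 3, 7, 1, 7)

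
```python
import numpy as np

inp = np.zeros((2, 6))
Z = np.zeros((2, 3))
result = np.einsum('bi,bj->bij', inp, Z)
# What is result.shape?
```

(2, 6, 3)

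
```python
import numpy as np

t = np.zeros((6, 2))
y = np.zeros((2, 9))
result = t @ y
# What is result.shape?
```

(6, 9)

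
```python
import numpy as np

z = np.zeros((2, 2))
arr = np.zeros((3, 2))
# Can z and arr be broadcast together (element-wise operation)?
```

No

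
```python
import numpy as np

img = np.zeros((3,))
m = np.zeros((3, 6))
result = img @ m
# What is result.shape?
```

(6,)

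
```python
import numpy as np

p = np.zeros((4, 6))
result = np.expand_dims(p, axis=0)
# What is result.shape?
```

(1, 4, 6)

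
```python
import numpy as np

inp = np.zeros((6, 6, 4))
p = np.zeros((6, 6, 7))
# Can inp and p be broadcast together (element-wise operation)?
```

No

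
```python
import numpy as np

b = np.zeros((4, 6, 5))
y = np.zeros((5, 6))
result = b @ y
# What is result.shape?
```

(4, 6, 6)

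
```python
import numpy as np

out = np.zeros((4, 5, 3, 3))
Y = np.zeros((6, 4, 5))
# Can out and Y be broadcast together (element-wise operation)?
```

No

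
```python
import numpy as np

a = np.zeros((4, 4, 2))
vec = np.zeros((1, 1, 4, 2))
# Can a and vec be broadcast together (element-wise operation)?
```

Yes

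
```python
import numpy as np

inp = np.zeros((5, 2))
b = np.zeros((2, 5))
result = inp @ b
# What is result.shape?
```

(5, 5)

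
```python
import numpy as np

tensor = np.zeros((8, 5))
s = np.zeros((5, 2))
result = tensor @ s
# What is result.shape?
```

(8, 2)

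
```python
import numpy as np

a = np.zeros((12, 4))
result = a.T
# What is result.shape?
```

(4, 12)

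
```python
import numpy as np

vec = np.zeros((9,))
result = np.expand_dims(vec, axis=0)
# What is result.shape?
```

(1, 9)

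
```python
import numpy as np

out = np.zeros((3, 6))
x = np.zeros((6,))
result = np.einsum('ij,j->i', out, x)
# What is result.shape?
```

(3,)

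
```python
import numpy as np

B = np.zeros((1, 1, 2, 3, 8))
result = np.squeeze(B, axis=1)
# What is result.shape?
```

(1, 2, 3, 8)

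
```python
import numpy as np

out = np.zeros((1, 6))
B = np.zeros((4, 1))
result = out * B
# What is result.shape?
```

(4, 6)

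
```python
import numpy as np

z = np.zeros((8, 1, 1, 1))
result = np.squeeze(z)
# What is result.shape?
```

(8,)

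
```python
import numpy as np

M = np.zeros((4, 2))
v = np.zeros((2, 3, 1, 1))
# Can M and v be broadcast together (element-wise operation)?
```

Yes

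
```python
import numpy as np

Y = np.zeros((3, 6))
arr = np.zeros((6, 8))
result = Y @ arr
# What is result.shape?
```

(3, 8)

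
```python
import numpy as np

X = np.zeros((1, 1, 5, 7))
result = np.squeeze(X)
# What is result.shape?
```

(5, 7)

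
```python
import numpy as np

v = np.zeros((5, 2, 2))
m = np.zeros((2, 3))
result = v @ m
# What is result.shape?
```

(5, 2, 3)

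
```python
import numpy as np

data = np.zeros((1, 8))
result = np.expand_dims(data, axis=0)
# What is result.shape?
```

(1, 1, 8)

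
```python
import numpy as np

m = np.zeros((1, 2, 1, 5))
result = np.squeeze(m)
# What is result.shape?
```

(2, 5)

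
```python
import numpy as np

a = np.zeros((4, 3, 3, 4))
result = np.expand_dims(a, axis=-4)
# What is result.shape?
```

(4, 1, 3, 3, 4)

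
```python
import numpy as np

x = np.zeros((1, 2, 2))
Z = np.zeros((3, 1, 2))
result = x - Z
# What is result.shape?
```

(3, 2, 2)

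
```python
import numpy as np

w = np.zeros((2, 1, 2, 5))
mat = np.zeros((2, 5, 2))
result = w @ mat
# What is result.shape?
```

(2, 2, 2, 2)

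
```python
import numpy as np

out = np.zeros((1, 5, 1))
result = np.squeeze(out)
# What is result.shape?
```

(5,)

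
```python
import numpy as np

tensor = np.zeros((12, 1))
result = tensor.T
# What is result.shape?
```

(1, 12)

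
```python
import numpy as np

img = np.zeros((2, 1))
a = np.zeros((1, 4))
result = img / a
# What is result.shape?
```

(2, 4)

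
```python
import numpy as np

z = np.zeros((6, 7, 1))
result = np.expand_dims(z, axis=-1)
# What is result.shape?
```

(6, 7, 1, 1)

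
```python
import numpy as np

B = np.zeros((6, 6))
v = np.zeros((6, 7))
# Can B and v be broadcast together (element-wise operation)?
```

No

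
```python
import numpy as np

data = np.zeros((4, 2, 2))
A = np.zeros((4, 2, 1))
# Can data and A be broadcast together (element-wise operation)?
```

Yes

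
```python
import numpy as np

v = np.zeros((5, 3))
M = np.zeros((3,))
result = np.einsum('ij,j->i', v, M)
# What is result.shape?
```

(5,)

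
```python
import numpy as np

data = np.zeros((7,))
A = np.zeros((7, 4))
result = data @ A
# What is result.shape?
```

(4,)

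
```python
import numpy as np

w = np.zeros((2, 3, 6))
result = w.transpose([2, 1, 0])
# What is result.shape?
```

(6, 3, 2)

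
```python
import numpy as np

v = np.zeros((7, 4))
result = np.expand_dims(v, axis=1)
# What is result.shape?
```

(7, 1, 4)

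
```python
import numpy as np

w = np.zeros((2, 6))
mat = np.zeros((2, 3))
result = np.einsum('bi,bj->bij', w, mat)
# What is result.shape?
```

(2, 6, 3)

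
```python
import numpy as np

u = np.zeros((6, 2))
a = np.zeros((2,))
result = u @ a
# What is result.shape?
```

(6,)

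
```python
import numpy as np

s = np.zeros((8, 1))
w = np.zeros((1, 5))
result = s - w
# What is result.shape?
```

(8, 5)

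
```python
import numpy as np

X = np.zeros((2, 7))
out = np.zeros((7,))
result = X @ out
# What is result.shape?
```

(2,)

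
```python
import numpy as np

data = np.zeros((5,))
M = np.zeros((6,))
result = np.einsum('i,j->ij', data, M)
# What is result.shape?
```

(5, 6)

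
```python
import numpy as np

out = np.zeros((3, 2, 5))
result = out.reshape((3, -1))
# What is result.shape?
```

(3, 10)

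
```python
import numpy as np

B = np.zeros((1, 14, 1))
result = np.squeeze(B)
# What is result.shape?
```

(14,)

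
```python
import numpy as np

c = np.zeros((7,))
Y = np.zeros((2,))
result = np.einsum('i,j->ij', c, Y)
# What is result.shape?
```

(7, 2)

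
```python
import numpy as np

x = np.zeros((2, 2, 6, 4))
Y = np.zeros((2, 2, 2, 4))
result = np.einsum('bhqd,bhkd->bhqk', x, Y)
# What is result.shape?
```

(2, 2, 6, 2)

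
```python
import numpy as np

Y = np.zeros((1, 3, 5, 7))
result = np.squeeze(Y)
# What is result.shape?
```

(3, 5, 7)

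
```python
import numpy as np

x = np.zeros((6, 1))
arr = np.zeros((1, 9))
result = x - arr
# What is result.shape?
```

(6, 9)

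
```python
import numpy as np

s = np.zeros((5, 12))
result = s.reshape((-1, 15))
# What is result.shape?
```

(4, 15)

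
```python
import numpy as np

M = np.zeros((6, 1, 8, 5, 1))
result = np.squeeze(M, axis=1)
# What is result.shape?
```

(6, 8, 5, 1)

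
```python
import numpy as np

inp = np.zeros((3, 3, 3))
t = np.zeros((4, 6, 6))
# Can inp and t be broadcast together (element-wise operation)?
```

No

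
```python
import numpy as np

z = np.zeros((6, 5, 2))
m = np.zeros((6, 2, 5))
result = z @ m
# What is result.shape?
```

(6, 5, 5)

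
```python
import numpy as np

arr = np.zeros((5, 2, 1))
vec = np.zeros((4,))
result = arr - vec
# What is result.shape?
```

(5, 2, 4)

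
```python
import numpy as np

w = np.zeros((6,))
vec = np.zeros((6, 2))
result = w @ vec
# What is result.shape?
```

(2,)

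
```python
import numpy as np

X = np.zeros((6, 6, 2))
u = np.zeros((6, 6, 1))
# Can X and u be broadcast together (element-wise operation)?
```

Yes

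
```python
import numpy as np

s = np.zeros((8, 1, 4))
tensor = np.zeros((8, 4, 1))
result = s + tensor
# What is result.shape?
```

(8, 4, 4)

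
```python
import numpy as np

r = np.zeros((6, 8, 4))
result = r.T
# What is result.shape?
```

(4, 8, 6)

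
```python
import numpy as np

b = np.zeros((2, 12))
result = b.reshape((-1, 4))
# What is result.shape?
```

(6, 4)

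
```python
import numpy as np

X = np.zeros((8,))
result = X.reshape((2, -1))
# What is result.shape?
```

(2, 4)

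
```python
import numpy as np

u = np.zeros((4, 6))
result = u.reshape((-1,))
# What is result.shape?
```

(24,)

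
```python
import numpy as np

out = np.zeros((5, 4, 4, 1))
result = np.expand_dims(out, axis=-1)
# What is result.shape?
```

(5, 4, 4, 1, 1)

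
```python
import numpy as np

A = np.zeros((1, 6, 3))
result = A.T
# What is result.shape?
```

(3, 6, 1)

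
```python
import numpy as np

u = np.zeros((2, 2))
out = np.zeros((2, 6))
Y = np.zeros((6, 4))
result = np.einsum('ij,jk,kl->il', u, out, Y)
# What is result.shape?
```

(2, 4)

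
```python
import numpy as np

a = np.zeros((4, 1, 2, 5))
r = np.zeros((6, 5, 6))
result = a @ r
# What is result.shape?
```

(4, 6, 2, 6)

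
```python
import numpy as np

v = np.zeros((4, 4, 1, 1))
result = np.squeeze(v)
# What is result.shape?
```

(4, 4)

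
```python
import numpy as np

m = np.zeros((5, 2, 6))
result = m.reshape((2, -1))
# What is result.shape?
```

(2, 30)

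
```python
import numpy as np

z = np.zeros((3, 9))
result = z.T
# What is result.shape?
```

(9, 3)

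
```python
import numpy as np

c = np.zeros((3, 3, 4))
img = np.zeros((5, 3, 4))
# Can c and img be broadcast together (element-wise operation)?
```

No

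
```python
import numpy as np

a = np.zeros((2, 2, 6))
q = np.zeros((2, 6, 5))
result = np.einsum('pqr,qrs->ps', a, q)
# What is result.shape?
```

(2, 5)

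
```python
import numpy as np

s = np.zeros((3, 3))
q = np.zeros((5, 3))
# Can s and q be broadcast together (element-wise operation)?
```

No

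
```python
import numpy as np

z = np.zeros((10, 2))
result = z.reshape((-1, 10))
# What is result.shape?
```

(2, 10)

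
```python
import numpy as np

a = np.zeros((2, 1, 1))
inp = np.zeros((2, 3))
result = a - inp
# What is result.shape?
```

(2, 2, 3)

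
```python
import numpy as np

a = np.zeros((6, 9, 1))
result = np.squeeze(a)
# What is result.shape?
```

(6, 9)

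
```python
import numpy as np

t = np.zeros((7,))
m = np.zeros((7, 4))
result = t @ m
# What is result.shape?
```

(4,)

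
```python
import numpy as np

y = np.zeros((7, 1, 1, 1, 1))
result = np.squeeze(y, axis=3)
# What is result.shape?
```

(7, 1, 1, 1)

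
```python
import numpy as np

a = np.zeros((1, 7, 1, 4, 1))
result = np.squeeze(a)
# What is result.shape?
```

(7, 4)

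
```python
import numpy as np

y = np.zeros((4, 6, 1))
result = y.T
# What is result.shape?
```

(1, 6, 4)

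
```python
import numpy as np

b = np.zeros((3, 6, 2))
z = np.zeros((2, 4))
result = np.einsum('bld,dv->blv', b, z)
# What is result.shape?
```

(3, 6, 4)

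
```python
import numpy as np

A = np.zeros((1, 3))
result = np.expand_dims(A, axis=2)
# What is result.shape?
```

(1, 3, 1)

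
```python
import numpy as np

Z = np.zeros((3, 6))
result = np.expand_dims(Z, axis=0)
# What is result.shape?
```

(1, 3, 6)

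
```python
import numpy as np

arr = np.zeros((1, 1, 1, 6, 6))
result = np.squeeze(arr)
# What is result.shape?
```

(6, 6)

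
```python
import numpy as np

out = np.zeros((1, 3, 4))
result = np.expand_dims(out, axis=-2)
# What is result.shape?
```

(1, 3, 1, 4)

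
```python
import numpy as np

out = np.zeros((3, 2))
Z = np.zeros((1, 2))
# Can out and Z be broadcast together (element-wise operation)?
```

Yes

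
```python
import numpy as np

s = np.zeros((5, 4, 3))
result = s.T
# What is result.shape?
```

(3, 4, 5)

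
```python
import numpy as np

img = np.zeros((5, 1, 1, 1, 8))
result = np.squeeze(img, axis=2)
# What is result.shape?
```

(5, 1, 1, 8)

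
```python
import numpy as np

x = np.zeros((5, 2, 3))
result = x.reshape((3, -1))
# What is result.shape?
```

(3, 10)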